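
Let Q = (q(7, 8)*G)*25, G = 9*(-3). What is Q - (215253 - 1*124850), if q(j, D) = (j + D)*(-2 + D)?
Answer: -151153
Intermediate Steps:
q(j, D) = (-2 + D)*(D + j) (q(j, D) = (D + j)*(-2 + D) = (-2 + D)*(D + j))
G = -27
Q = -60750 (Q = ((8**2 - 2*8 - 2*7 + 8*7)*(-27))*25 = ((64 - 16 - 14 + 56)*(-27))*25 = (90*(-27))*25 = -2430*25 = -60750)
Q - (215253 - 1*124850) = -60750 - (215253 - 1*124850) = -60750 - (215253 - 124850) = -60750 - 1*90403 = -60750 - 90403 = -151153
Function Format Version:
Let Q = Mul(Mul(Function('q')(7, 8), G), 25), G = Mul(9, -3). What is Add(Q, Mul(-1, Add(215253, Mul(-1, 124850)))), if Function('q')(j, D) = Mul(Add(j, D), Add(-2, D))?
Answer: -151153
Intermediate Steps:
Function('q')(j, D) = Mul(Add(-2, D), Add(D, j)) (Function('q')(j, D) = Mul(Add(D, j), Add(-2, D)) = Mul(Add(-2, D), Add(D, j)))
G = -27
Q = -60750 (Q = Mul(Mul(Add(Pow(8, 2), Mul(-2, 8), Mul(-2, 7), Mul(8, 7)), -27), 25) = Mul(Mul(Add(64, -16, -14, 56), -27), 25) = Mul(Mul(90, -27), 25) = Mul(-2430, 25) = -60750)
Add(Q, Mul(-1, Add(215253, Mul(-1, 124850)))) = Add(-60750, Mul(-1, Add(215253, Mul(-1, 124850)))) = Add(-60750, Mul(-1, Add(215253, -124850))) = Add(-60750, Mul(-1, 90403)) = Add(-60750, -90403) = -151153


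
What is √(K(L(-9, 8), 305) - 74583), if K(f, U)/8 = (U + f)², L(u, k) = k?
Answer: √709169 ≈ 842.12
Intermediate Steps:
K(f, U) = 8*(U + f)²
√(K(L(-9, 8), 305) - 74583) = √(8*(305 + 8)² - 74583) = √(8*313² - 74583) = √(8*97969 - 74583) = √(783752 - 74583) = √709169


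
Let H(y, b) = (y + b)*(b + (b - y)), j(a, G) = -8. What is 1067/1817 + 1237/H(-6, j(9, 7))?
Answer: 2397009/254380 ≈ 9.4229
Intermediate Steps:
H(y, b) = (b + y)*(-y + 2*b)
1067/1817 + 1237/H(-6, j(9, 7)) = 1067/1817 + 1237/(-1*(-6)**2 + 2*(-8)**2 - 8*(-6)) = 1067*(1/1817) + 1237/(-1*36 + 2*64 + 48) = 1067/1817 + 1237/(-36 + 128 + 48) = 1067/1817 + 1237/140 = 2397009/254380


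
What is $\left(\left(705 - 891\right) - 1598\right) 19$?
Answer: $-33896$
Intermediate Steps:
$\left(\left(705 - 891\right) - 1598\right) 19 = \left(-186 - 1598\right) 19 = \left(-1784\right) 19 = -33896$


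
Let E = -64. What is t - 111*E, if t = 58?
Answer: 7162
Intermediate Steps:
t - 111*E = 58 - 111*(-64) = 58 + 7104 = 7162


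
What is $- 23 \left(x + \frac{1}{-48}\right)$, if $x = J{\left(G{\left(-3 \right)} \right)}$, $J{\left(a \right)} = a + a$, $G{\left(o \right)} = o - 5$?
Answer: $\frac{17687}{48} \approx 368.48$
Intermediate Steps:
$G{\left(o \right)} = -5 + o$ ($G{\left(o \right)} = o - 5 = -5 + o$)
$J{\left(a \right)} = 2 a$
$x = -16$ ($x = 2 \left(-5 - 3\right) = 2 \left(-8\right) = -16$)
$- 23 \left(x + \frac{1}{-48}\right) = - 23 \left(-16 + \frac{1}{-48}\right) = - 23 \left(-16 - \frac{1}{48}\right) = \left(-23\right) \left(- \frac{769}{48}\right) = \frac{17687}{48}$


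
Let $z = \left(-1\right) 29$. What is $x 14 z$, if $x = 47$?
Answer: $-19082$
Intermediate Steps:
$z = -29$
$x 14 z = 47 \cdot 14 \left(-29\right) = 658 \left(-29\right) = -19082$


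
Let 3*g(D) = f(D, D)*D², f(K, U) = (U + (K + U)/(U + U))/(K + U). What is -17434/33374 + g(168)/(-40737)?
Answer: -11731549/18372387 ≈ -0.63854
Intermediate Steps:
f(K, U) = (U + (K + U)/(2*U))/(K + U) (f(K, U) = (U + (K + U)/((2*U)))/(K + U) = (U + (K + U)*(1/(2*U)))/(K + U) = (U + (K + U)/(2*U))/(K + U))
g(D) = D/6 + D²/6 (g(D) = (((D + D + 2*D²)/(2*D*(D + D)))*D²)/3 = (((2*D + 2*D²)/(2*D*((2*D))))*D²)/3 = (((1/(2*D))*(2*D + 2*D²)/(2*D))*D²)/3 = (((2*D + 2*D²)/(4*D²))*D²)/3 = (D/2 + D²/2)/3 = D/6 + D²/6)
-17434/33374 + g(168)/(-40737) = -17434/33374 + ((⅙)*168*(1 + 168))/(-40737) = -17434*1/33374 + ((⅙)*168*169)*(-1/40737) = -8717/16687 + 4732*(-1/40737) = -8717/16687 - 4732/40737 = -11731549/18372387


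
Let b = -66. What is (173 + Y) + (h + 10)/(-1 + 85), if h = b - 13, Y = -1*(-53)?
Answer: 6305/28 ≈ 225.18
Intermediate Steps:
Y = 53
h = -79 (h = -66 - 13 = -79)
(173 + Y) + (h + 10)/(-1 + 85) = (173 + 53) + (-79 + 10)/(-1 + 85) = 226 - 69/84 = 226 - 69*1/84 = 226 - 23/28 = 6305/28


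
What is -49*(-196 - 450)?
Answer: 31654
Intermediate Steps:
-49*(-196 - 450) = -49*(-646) = 31654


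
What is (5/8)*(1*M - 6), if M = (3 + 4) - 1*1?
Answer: 0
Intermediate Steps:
M = 6 (M = 7 - 1 = 6)
(5/8)*(1*M - 6) = (5/8)*(1*6 - 6) = (5*(⅛))*(6 - 6) = (5/8)*0 = 0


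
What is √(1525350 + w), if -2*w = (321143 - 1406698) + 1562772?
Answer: √5146966/2 ≈ 1134.3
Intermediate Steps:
w = -477217/2 (w = -((321143 - 1406698) + 1562772)/2 = -(-1085555 + 1562772)/2 = -½*477217 = -477217/2 ≈ -2.3861e+5)
√(1525350 + w) = √(1525350 - 477217/2) = √(2573483/2) = √5146966/2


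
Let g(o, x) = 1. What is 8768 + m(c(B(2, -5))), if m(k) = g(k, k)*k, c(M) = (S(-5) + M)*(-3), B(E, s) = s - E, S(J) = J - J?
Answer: 8789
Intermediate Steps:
S(J) = 0
c(M) = -3*M (c(M) = (0 + M)*(-3) = M*(-3) = -3*M)
m(k) = k (m(k) = 1*k = k)
8768 + m(c(B(2, -5))) = 8768 - 3*(-5 - 1*2) = 8768 - 3*(-5 - 2) = 8768 - 3*(-7) = 8768 + 21 = 8789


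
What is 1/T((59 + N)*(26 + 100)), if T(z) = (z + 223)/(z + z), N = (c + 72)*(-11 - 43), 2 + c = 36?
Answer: 1427580/713567 ≈ 2.0006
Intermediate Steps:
c = 34 (c = -2 + 36 = 34)
N = -5724 (N = (34 + 72)*(-11 - 43) = 106*(-54) = -5724)
T(z) = (223 + z)/(2*z) (T(z) = (223 + z)/((2*z)) = (223 + z)*(1/(2*z)) = (223 + z)/(2*z))
1/T((59 + N)*(26 + 100)) = 1/((223 + (59 - 5724)*(26 + 100))/(2*(((59 - 5724)*(26 + 100))))) = 1/((223 - 5665*126)/(2*((-5665*126)))) = 1/((½)*(223 - 713790)/(-713790)) = 1/((½)*(-1/713790)*(-713567)) = 1/(713567/1427580) = 1427580/713567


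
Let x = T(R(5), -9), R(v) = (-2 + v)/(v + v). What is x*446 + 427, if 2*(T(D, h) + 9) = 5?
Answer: -2472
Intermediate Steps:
R(v) = (-2 + v)/(2*v) (R(v) = (-2 + v)/((2*v)) = (-2 + v)*(1/(2*v)) = (-2 + v)/(2*v))
T(D, h) = -13/2 (T(D, h) = -9 + (½)*5 = -9 + 5/2 = -13/2)
x = -13/2 ≈ -6.5000
x*446 + 427 = -13/2*446 + 427 = -2899 + 427 = -2472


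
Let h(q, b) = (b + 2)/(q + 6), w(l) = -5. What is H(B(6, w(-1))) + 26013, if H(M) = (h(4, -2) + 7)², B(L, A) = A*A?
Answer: 26062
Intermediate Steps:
h(q, b) = (2 + b)/(6 + q)
B(L, A) = A²
H(M) = 49 (H(M) = ((2 - 2)/(6 + 4) + 7)² = (0/10 + 7)² = ((⅒)*0 + 7)² = (0 + 7)² = 7² = 49)
H(B(6, w(-1))) + 26013 = 49 + 26013 = 26062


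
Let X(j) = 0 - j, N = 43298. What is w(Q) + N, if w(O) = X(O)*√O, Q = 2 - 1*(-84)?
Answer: 43298 - 86*√86 ≈ 42501.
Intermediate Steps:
Q = 86 (Q = 2 + 84 = 86)
X(j) = -j
w(O) = -O^(3/2) (w(O) = (-O)*√O = -O^(3/2))
w(Q) + N = -86^(3/2) + 43298 = -86*√86 + 43298 = 43298 - 86*√86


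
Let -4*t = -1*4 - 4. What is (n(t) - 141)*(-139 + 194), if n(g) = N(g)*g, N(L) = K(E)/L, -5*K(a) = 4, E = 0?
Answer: -7799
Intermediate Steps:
K(a) = -⅘ (K(a) = -⅕*4 = -⅘)
N(L) = -4/(5*L)
t = 2 (t = -(-1*4 - 4)/4 = -(-4 - 4)/4 = -¼*(-8) = 2)
n(g) = -⅘ (n(g) = (-4/(5*g))*g = -⅘)
(n(t) - 141)*(-139 + 194) = (-⅘ - 141)*(-139 + 194) = -709/5*55 = -7799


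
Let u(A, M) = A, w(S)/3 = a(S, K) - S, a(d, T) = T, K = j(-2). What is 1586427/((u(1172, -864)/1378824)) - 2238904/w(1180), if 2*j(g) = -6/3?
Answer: 1937493414050738/1038099 ≈ 1.8664e+9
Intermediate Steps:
j(g) = -1 (j(g) = (-6/3)/2 = (-6*⅓)/2 = (½)*(-2) = -1)
K = -1
w(S) = -3 - 3*S (w(S) = 3*(-1 - S) = -3 - 3*S)
1586427/((u(1172, -864)/1378824)) - 2238904/w(1180) = 1586427/((1172/1378824)) - 2238904/(-3 - 3*1180) = 1586427/((1172*(1/1378824))) - 2238904/(-3 - 3540) = 1586427/(293/344706) - 2238904/(-3543) = 1586427*(344706/293) - 2238904*(-1/3543) = 546850905462/293 + 2238904/3543 = 1937493414050738/1038099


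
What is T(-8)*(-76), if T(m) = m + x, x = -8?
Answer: 1216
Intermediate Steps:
T(m) = -8 + m (T(m) = m - 8 = -8 + m)
T(-8)*(-76) = (-8 - 8)*(-76) = -16*(-76) = 1216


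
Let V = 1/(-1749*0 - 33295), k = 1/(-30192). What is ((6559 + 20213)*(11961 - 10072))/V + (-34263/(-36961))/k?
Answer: -62235117449488956/36961 ≈ -1.6838e+12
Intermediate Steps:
k = -1/30192 ≈ -3.3121e-5
V = -1/33295 (V = 1/(0 - 33295) = 1/(-33295) = -1/33295 ≈ -3.0035e-5)
((6559 + 20213)*(11961 - 10072))/V + (-34263/(-36961))/k = ((6559 + 20213)*(11961 - 10072))/(-1/33295) + (-34263/(-36961))/(-1/30192) = (26772*1889)*(-33295) - 34263*(-1/36961)*(-30192) = 50572308*(-33295) + (34263/36961)*(-30192) = -1683804994860 - 1034468496/36961 = -62235117449488956/36961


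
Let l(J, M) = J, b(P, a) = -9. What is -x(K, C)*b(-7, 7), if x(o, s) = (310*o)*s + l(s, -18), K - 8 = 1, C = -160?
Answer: -4019040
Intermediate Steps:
K = 9 (K = 8 + 1 = 9)
x(o, s) = s + 310*o*s (x(o, s) = (310*o)*s + s = 310*o*s + s = s + 310*o*s)
-x(K, C)*b(-7, 7) = -(-160*(1 + 310*9))*(-9) = -(-160*(1 + 2790))*(-9) = -(-160*2791)*(-9) = -(-446560)*(-9) = -1*4019040 = -4019040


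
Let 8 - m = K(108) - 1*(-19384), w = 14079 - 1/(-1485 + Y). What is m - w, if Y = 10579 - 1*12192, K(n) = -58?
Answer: -103463907/3098 ≈ -33397.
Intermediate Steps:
Y = -1613 (Y = 10579 - 12192 = -1613)
w = 43616743/3098 (w = 14079 - 1/(-1485 - 1613) = 14079 - 1/(-3098) = 14079 - 1*(-1/3098) = 14079 + 1/3098 = 43616743/3098 ≈ 14079.)
m = -19318 (m = 8 - (-58 - 1*(-19384)) = 8 - (-58 + 19384) = 8 - 1*19326 = 8 - 19326 = -19318)
m - w = -19318 - 1*43616743/3098 = -19318 - 43616743/3098 = -103463907/3098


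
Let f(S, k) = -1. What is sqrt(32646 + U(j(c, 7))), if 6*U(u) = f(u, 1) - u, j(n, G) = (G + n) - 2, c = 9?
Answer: sqrt(130574)/2 ≈ 180.68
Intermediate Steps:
j(n, G) = -2 + G + n
U(u) = -1/6 - u/6 (U(u) = (-1 - u)/6 = -1/6 - u/6)
sqrt(32646 + U(j(c, 7))) = sqrt(32646 + (-1/6 - (-2 + 7 + 9)/6)) = sqrt(32646 + (-1/6 - 1/6*14)) = sqrt(32646 + (-1/6 - 7/3)) = sqrt(32646 - 5/2) = sqrt(65287/2) = sqrt(130574)/2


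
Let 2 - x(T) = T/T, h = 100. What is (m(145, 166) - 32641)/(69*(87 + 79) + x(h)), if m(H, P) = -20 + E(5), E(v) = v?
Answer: -32656/11455 ≈ -2.8508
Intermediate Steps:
x(T) = 1 (x(T) = 2 - T/T = 2 - 1*1 = 2 - 1 = 1)
m(H, P) = -15 (m(H, P) = -20 + 5 = -15)
(m(145, 166) - 32641)/(69*(87 + 79) + x(h)) = (-15 - 32641)/(69*(87 + 79) + 1) = -32656/(69*166 + 1) = -32656/(11454 + 1) = -32656/11455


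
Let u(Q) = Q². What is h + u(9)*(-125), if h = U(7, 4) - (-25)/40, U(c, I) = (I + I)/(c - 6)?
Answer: -80931/8 ≈ -10116.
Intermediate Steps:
U(c, I) = 2*I/(-6 + c) (U(c, I) = (2*I)/(-6 + c) = 2*I/(-6 + c))
h = 69/8 (h = 2*4/(-6 + 7) - (-25)/40 = 2*4/1 - (-25)/40 = 2*4*1 - 1*(-5/8) = 8 + 5/8 = 69/8 ≈ 8.6250)
h + u(9)*(-125) = 69/8 + 9²*(-125) = 69/8 + 81*(-125) = 69/8 - 10125 = -80931/8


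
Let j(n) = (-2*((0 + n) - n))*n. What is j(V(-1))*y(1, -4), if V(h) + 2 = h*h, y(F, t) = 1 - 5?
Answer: 0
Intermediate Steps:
y(F, t) = -4
V(h) = -2 + h² (V(h) = -2 + h*h = -2 + h²)
j(n) = 0 (j(n) = (-2*(n - n))*n = (-2*0)*n = 0*n = 0)
j(V(-1))*y(1, -4) = 0*(-4) = 0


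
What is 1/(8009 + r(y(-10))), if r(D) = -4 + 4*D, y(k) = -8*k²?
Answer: 1/4805 ≈ 0.00020812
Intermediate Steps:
1/(8009 + r(y(-10))) = 1/(8009 + (-4 + 4*(-8*(-10)²))) = 1/(8009 + (-4 + 4*(-8*100))) = 1/(8009 + (-4 + 4*(-800))) = 1/(8009 + (-4 - 3200)) = 1/(8009 - 3204) = 1/4805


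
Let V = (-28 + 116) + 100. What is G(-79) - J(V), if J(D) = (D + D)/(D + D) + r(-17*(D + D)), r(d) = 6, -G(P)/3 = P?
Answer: 230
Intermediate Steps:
G(P) = -3*P
V = 188 (V = 88 + 100 = 188)
J(D) = 7 (J(D) = (D + D)/(D + D) + 6 = (2*D)/((2*D)) + 6 = (2*D)*(1/(2*D)) + 6 = 1 + 6 = 7)
G(-79) - J(V) = -3*(-79) - 1*7 = 237 - 7 = 230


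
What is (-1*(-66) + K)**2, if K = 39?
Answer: 11025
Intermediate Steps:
(-1*(-66) + K)**2 = (-1*(-66) + 39)**2 = (66 + 39)**2 = 105**2 = 11025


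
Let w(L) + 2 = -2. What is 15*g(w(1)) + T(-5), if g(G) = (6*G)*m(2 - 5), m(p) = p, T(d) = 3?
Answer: 1083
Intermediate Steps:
w(L) = -4 (w(L) = -2 - 2 = -4)
g(G) = -18*G (g(G) = (6*G)*(2 - 5) = (6*G)*(-3) = -18*G)
15*g(w(1)) + T(-5) = 15*(-18*(-4)) + 3 = 15*72 + 3 = 1080 + 3 = 1083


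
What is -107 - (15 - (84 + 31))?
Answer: -7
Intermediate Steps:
-107 - (15 - (84 + 31)) = -107 - (15 - 1*115) = -107 - (15 - 115) = -107 - 1*(-100) = -107 + 100 = -7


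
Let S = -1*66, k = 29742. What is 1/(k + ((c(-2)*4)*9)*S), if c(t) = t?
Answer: 1/34494 ≈ 2.8991e-5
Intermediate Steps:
S = -66
1/(k + ((c(-2)*4)*9)*S) = 1/(29742 + (-2*4*9)*(-66)) = 1/(29742 - 8*9*(-66)) = 1/(29742 - 72*(-66)) = 1/(29742 + 4752) = 1/34494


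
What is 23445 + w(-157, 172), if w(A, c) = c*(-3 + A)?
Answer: -4075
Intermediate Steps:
23445 + w(-157, 172) = 23445 + 172*(-3 - 157) = 23445 + 172*(-160) = 23445 - 27520 = -4075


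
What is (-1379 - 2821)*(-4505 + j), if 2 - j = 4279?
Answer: 36884400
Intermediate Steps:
j = -4277 (j = 2 - 1*4279 = 2 - 4279 = -4277)
(-1379 - 2821)*(-4505 + j) = (-1379 - 2821)*(-4505 - 4277) = -4200*(-8782) = 36884400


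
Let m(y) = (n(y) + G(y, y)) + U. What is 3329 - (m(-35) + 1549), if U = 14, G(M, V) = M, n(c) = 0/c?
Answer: 1801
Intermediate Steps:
n(c) = 0
m(y) = 14 + y (m(y) = (0 + y) + 14 = y + 14 = 14 + y)
3329 - (m(-35) + 1549) = 3329 - ((14 - 35) + 1549) = 3329 - (-21 + 1549) = 3329 - 1*1528 = 3329 - 1528 = 1801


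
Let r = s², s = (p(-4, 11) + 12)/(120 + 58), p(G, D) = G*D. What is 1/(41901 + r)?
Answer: 7921/331898077 ≈ 2.3866e-5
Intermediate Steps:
p(G, D) = D*G
s = -16/89 (s = (11*(-4) + 12)/(120 + 58) = (-44 + 12)/178 = -32*1/178 = -16/89 ≈ -0.17978)
r = 256/7921 (r = (-16/89)² = 256/7921 ≈ 0.032319)
1/(41901 + r) = 1/(41901 + 256/7921) = 1/(331898077/7921) = 7921/331898077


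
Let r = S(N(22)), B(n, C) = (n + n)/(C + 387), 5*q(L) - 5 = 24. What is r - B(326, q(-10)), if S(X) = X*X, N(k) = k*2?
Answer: 949761/491 ≈ 1934.3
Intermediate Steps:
q(L) = 29/5 (q(L) = 1 + (⅕)*24 = 1 + 24/5 = 29/5)
N(k) = 2*k
B(n, C) = 2*n/(387 + C) (B(n, C) = (2*n)/(387 + C) = 2*n/(387 + C))
S(X) = X²
r = 1936 (r = (2*22)² = 44² = 1936)
r - B(326, q(-10)) = 1936 - 2*326/(387 + 29/5) = 1936 - 2*326/1964/5 = 1936 - 2*326*5/1964 = 1936 - 1*815/491 = 1936 - 815/491 = 949761/491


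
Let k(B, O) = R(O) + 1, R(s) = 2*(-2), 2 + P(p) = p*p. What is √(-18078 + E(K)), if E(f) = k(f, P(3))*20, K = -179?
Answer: I*√18138 ≈ 134.68*I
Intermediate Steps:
P(p) = -2 + p² (P(p) = -2 + p*p = -2 + p²)
R(s) = -4
k(B, O) = -3 (k(B, O) = -4 + 1 = -3)
E(f) = -60 (E(f) = -3*20 = -60)
√(-18078 + E(K)) = √(-18078 - 60) = √(-18138) = I*√18138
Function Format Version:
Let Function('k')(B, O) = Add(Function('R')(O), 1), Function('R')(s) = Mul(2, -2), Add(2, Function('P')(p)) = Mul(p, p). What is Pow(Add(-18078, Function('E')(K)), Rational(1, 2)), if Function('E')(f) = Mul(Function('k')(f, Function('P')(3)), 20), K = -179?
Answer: Mul(I, Pow(18138, Rational(1, 2))) ≈ Mul(134.68, I)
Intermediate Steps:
Function('P')(p) = Add(-2, Pow(p, 2)) (Function('P')(p) = Add(-2, Mul(p, p)) = Add(-2, Pow(p, 2)))
Function('R')(s) = -4
Function('k')(B, O) = -3 (Function('k')(B, O) = Add(-4, 1) = -3)
Function('E')(f) = -60 (Function('E')(f) = Mul(-3, 20) = -60)
Pow(Add(-18078, Function('E')(K)), Rational(1, 2)) = Pow(Add(-18078, -60), Rational(1, 2)) = Pow(-18138, Rational(1, 2)) = Mul(I, Pow(18138, Rational(1, 2)))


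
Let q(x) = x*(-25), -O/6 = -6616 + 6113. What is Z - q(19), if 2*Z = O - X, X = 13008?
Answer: -4520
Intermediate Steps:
O = 3018 (O = -6*(-6616 + 6113) = -6*(-503) = 3018)
q(x) = -25*x
Z = -4995 (Z = (3018 - 1*13008)/2 = (3018 - 13008)/2 = (½)*(-9990) = -4995)
Z - q(19) = -4995 - (-25)*19 = -4995 - 1*(-475) = -4995 + 475 = -4520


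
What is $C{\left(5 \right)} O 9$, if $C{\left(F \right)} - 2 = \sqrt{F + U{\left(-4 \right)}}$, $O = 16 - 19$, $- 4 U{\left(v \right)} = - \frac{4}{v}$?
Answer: $-54 - \frac{27 \sqrt{19}}{2} \approx -112.85$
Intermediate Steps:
$U{\left(v \right)} = \frac{1}{v}$ ($U{\left(v \right)} = - \frac{\left(-4\right) \frac{1}{v}}{4} = \frac{1}{v}$)
$O = -3$ ($O = 16 - 19 = -3$)
$C{\left(F \right)} = 2 + \sqrt{- \frac{1}{4} + F}$ ($C{\left(F \right)} = 2 + \sqrt{F + \frac{1}{-4}} = 2 + \sqrt{F - \frac{1}{4}} = 2 + \sqrt{- \frac{1}{4} + F}$)
$C{\left(5 \right)} O 9 = \left(2 + \frac{\sqrt{-1 + 4 \cdot 5}}{2}\right) \left(-3\right) 9 = \left(2 + \frac{\sqrt{-1 + 20}}{2}\right) \left(-3\right) 9 = \left(2 + \frac{\sqrt{19}}{2}\right) \left(-3\right) 9 = \left(-6 - \frac{3 \sqrt{19}}{2}\right) 9 = -54 - \frac{27 \sqrt{19}}{2}$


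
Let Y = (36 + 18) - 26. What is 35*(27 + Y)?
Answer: 1925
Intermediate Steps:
Y = 28 (Y = 54 - 26 = 28)
35*(27 + Y) = 35*(27 + 28) = 35*55 = 1925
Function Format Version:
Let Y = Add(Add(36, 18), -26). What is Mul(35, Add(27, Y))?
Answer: 1925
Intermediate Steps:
Y = 28 (Y = Add(54, -26) = 28)
Mul(35, Add(27, Y)) = Mul(35, Add(27, 28)) = Mul(35, 55) = 1925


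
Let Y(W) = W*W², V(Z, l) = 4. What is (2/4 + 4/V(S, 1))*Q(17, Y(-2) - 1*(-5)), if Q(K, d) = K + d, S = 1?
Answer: 21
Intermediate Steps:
Y(W) = W³
(2/4 + 4/V(S, 1))*Q(17, Y(-2) - 1*(-5)) = (2/4 + 4/4)*(17 + ((-2)³ - 1*(-5))) = (2*(¼) + 4*(¼))*(17 + (-8 + 5)) = (½ + 1)*(17 - 3) = (3/2)*14 = 21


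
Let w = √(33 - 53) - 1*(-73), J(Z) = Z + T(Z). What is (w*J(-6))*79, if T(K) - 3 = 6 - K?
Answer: 51903 + 1422*I*√5 ≈ 51903.0 + 3179.7*I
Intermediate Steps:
T(K) = 9 - K (T(K) = 3 + (6 - K) = 9 - K)
J(Z) = 9 (J(Z) = Z + (9 - Z) = 9)
w = 73 + 2*I*√5 (w = √(-20) + 73 = 2*I*√5 + 73 = 73 + 2*I*√5 ≈ 73.0 + 4.4721*I)
(w*J(-6))*79 = ((73 + 2*I*√5)*9)*79 = (657 + 18*I*√5)*79 = 51903 + 1422*I*√5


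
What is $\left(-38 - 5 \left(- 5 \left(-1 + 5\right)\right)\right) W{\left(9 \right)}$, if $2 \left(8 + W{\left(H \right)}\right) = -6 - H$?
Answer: $-961$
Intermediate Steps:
$W{\left(H \right)} = -11 - \frac{H}{2}$ ($W{\left(H \right)} = -8 + \frac{-6 - H}{2} = -8 - \left(3 + \frac{H}{2}\right) = -11 - \frac{H}{2}$)
$\left(-38 - 5 \left(- 5 \left(-1 + 5\right)\right)\right) W{\left(9 \right)} = \left(-38 - 5 \left(- 5 \left(-1 + 5\right)\right)\right) \left(-11 - \frac{9}{2}\right) = \left(-38 - 5 \left(\left(-5\right) 4\right)\right) \left(-11 - \frac{9}{2}\right) = \left(-38 - -100\right) \left(- \frac{31}{2}\right) = \left(-38 + 100\right) \left(- \frac{31}{2}\right) = 62 \left(- \frac{31}{2}\right) = -961$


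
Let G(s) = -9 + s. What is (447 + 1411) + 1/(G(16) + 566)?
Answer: 1064635/573 ≈ 1858.0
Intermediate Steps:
(447 + 1411) + 1/(G(16) + 566) = (447 + 1411) + 1/((-9 + 16) + 566) = 1858 + 1/(7 + 566) = 1858 + 1/573 = 1064635/573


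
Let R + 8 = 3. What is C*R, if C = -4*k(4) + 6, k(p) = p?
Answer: 50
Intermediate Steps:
R = -5 (R = -8 + 3 = -5)
C = -10 (C = -4*4 + 6 = -16 + 6 = -10)
C*R = -10*(-5) = 50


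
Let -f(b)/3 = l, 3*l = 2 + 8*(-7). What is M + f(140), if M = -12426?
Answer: -12372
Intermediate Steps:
l = -18 (l = (2 + 8*(-7))/3 = (2 - 56)/3 = (1/3)*(-54) = -18)
f(b) = 54 (f(b) = -3*(-18) = 54)
M + f(140) = -12426 + 54 = -12372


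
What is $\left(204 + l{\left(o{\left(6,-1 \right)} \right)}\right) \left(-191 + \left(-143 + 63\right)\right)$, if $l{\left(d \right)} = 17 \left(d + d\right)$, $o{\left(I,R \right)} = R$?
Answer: $-46070$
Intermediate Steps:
$l{\left(d \right)} = 34 d$ ($l{\left(d \right)} = 17 \cdot 2 d = 34 d$)
$\left(204 + l{\left(o{\left(6,-1 \right)} \right)}\right) \left(-191 + \left(-143 + 63\right)\right) = \left(204 + 34 \left(-1\right)\right) \left(-191 + \left(-143 + 63\right)\right) = \left(204 - 34\right) \left(-191 - 80\right) = 170 \left(-271\right) = -46070$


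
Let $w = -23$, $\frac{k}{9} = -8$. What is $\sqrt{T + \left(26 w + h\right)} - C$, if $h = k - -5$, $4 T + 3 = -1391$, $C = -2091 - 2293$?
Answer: $4384 + \frac{i \sqrt{4054}}{2} \approx 4384.0 + 31.836 i$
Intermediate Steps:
$k = -72$ ($k = 9 \left(-8\right) = -72$)
$C = -4384$
$T = - \frac{697}{2}$ ($T = - \frac{3}{4} + \frac{1}{4} \left(-1391\right) = - \frac{3}{4} - \frac{1391}{4} = - \frac{697}{2} \approx -348.5$)
$h = -67$ ($h = -72 - -5 = -72 + 5 = -67$)
$\sqrt{T + \left(26 w + h\right)} - C = \sqrt{- \frac{697}{2} + \left(26 \left(-23\right) - 67\right)} - -4384 = \sqrt{- \frac{697}{2} - 665} + 4384 = \sqrt{- \frac{2027}{2}} + 4384 = \frac{i \sqrt{4054}}{2} + 4384 = 4384 + \frac{i \sqrt{4054}}{2}$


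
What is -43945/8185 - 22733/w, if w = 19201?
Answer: -205971510/31432037 ≈ -6.5529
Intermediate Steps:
-43945/8185 - 22733/w = -43945/8185 - 22733/19201 = -43945*1/8185 - 22733*1/19201 = -8789/1637 - 22733/19201 = -205971510/31432037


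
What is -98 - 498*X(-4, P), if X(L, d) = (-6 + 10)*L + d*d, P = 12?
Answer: -63842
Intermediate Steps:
X(L, d) = d² + 4*L (X(L, d) = 4*L + d² = d² + 4*L)
-98 - 498*X(-4, P) = -98 - 498*(12² + 4*(-4)) = -98 - 498*(144 - 16) = -98 - 498*128 = -98 - 63744 = -63842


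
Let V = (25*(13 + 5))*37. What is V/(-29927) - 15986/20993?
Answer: -827946472/628257511 ≈ -1.3178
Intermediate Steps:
V = 16650 (V = (25*18)*37 = 450*37 = 16650)
V/(-29927) - 15986/20993 = 16650/(-29927) - 15986/20993 = 16650*(-1/29927) - 15986*1/20993 = -16650/29927 - 15986/20993 = -827946472/628257511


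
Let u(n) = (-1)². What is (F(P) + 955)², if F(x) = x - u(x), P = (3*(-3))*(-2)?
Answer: 944784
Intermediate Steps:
u(n) = 1
P = 18 (P = -9*(-2) = 18)
F(x) = -1 + x (F(x) = x - 1*1 = x - 1 = -1 + x)
(F(P) + 955)² = ((-1 + 18) + 955)² = (17 + 955)² = 972² = 944784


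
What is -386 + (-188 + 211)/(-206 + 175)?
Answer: -11989/31 ≈ -386.74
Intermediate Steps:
-386 + (-188 + 211)/(-206 + 175) = -386 + 23/(-31) = -386 + 23*(-1/31) = -386 - 23/31 = -11989/31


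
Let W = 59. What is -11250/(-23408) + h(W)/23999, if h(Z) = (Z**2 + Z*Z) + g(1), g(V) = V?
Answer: 216489327/280884296 ≈ 0.77074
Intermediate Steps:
h(Z) = 1 + 2*Z**2 (h(Z) = (Z**2 + Z*Z) + 1 = (Z**2 + Z**2) + 1 = 2*Z**2 + 1 = 1 + 2*Z**2)
-11250/(-23408) + h(W)/23999 = -11250/(-23408) + (1 + 2*59**2)/23999 = -11250*(-1/23408) + (1 + 2*3481)*(1/23999) = 5625/11704 + (1 + 6962)*(1/23999) = 5625/11704 + 6963*(1/23999) = 5625/11704 + 6963/23999 = 216489327/280884296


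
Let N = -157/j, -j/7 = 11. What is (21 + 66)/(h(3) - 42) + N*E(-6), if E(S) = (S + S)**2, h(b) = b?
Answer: 291671/1001 ≈ 291.38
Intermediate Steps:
j = -77 (j = -7*11 = -77)
E(S) = 4*S**2 (E(S) = (2*S)**2 = 4*S**2)
N = 157/77 (N = -157/(-77) = -157*(-1/77) = 157/77 ≈ 2.0390)
(21 + 66)/(h(3) - 42) + N*E(-6) = (21 + 66)/(3 - 42) + 157*(4*(-6)**2)/77 = 87/(-39) + 157*(4*36)/77 = 87*(-1/39) + (157/77)*144 = -29/13 + 22608/77 = 291671/1001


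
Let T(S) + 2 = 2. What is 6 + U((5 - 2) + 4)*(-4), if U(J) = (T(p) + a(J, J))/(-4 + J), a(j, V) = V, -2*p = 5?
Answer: -10/3 ≈ -3.3333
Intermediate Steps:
p = -5/2 (p = -½*5 = -5/2 ≈ -2.5000)
T(S) = 0 (T(S) = -2 + 2 = 0)
U(J) = J/(-4 + J) (U(J) = (0 + J)/(-4 + J) = J/(-4 + J))
6 + U((5 - 2) + 4)*(-4) = 6 + (((5 - 2) + 4)/(-4 + ((5 - 2) + 4)))*(-4) = 6 + ((3 + 4)/(-4 + (3 + 4)))*(-4) = 6 + (7/(-4 + 7))*(-4) = 6 + (7/3)*(-4) = 6 - 28/3 = -10/3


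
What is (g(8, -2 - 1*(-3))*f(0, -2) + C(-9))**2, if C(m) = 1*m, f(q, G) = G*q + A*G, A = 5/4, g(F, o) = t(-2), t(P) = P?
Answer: 16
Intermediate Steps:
g(F, o) = -2
A = 5/4 (A = 5*(1/4) = 5/4 ≈ 1.2500)
f(q, G) = 5*G/4 + G*q (f(q, G) = G*q + 5*G/4 = 5*G/4 + G*q)
C(m) = m
(g(8, -2 - 1*(-3))*f(0, -2) + C(-9))**2 = (-(-2)*(5 + 4*0)/2 - 9)**2 = (-(-2)*(5 + 0)/2 - 9)**2 = (-(-2)*5/2 - 9)**2 = (-2*(-5/2) - 9)**2 = (5 - 9)**2 = (-4)**2 = 16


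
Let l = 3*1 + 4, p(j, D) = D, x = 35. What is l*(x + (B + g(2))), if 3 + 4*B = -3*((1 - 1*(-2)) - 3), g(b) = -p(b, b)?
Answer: 903/4 ≈ 225.75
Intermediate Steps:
l = 7 (l = 3 + 4 = 7)
g(b) = -b
B = -3/4 (B = -3/4 + (-3*((1 - 1*(-2)) - 3))/4 = -3/4 + (-3*((1 + 2) - 3))/4 = -3/4 + (-3*(3 - 3))/4 = -3/4 + (-3*0)/4 = -3/4 + (1/4)*0 = -3/4 + 0 = -3/4 ≈ -0.75000)
l*(x + (B + g(2))) = 7*(35 + (-3/4 - 1*2)) = 7*(35 + (-3/4 - 2)) = 7*(35 - 11/4) = 7*(129/4) = 903/4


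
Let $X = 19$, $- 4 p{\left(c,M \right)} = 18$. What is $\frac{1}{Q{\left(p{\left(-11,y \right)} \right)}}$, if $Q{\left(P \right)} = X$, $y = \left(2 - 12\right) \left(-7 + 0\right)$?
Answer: $\frac{1}{19} \approx 0.052632$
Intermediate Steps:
$y = 70$ ($y = \left(-10\right) \left(-7\right) = 70$)
$p{\left(c,M \right)} = - \frac{9}{2}$ ($p{\left(c,M \right)} = \left(- \frac{1}{4}\right) 18 = - \frac{9}{2}$)
$Q{\left(P \right)} = 19$
$\frac{1}{Q{\left(p{\left(-11,y \right)} \right)}} = \frac{1}{19}$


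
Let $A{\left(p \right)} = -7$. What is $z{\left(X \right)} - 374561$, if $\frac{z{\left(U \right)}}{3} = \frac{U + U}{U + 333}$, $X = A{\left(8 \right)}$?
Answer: $- \frac{61053464}{163} \approx -3.7456 \cdot 10^{5}$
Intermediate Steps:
$X = -7$
$z{\left(U \right)} = \frac{6 U}{333 + U}$ ($z{\left(U \right)} = 3 \frac{U + U}{U + 333} = 3 \frac{2 U}{333 + U} = \frac{6 U}{333 + U}$)
$z{\left(X \right)} - 374561 = 6 \left(-7\right) \frac{1}{333 - 7} - 374561 = 6 \left(-7\right) \frac{1}{326} - 374561 = - \frac{21}{163} - 374561 = - \frac{61053464}{163}$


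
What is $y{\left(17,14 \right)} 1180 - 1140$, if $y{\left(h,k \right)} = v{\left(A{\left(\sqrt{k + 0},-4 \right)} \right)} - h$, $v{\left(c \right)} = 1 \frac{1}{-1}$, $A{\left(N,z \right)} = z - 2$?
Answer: $-22380$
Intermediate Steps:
$A{\left(N,z \right)} = -2 + z$ ($A{\left(N,z \right)} = z - 2 = -2 + z$)
$v{\left(c \right)} = -1$ ($v{\left(c \right)} = 1 \left(-1\right) = -1$)
$y{\left(h,k \right)} = -1 - h$
$y{\left(17,14 \right)} 1180 - 1140 = \left(-1 - 17\right) 1180 - 1140 = \left(-18\right) 1180 - 1140 = -21240 - 1140 = -22380$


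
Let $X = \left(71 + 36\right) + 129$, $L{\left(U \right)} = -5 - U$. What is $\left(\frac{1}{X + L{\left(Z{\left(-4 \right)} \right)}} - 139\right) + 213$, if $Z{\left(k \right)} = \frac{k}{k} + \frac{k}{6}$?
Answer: $\frac{51211}{692} \approx 74.004$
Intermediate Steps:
$Z{\left(k \right)} = 1 + \frac{k}{6}$ ($Z{\left(k \right)} = 1 + k \frac{1}{6} = 1 + \frac{k}{6}$)
$X = 236$ ($X = 107 + 129 = 236$)
$\left(\frac{1}{X + L{\left(Z{\left(-4 \right)} \right)}} - 139\right) + 213 = \left(\frac{1}{236 - \left(6 - \frac{2}{3}\right)} - 139\right) + 213 = \left(\frac{1}{236 - \frac{16}{3}} - 139\right) + 213 = \left(\frac{1}{\frac{692}{3}} - 139\right) + 213 = \left(\frac{3}{692} - 139\right) + 213 = - \frac{96185}{692} + 213 = \frac{51211}{692}$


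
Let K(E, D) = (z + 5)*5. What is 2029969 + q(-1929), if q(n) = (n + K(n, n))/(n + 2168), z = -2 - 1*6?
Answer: 485160647/239 ≈ 2.0300e+6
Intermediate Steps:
z = -8 (z = -2 - 6 = -8)
K(E, D) = -15 (K(E, D) = (-8 + 5)*5 = -3*5 = -15)
q(n) = (-15 + n)/(2168 + n) (q(n) = (n - 15)/(n + 2168) = (-15 + n)/(2168 + n))
2029969 + q(-1929) = 2029969 + (-15 - 1929)/(2168 - 1929) = 2029969 - 1944/239 = 485160647/239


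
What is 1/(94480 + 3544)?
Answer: 1/98024 ≈ 1.0202e-5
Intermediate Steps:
1/(94480 + 3544) = 1/98024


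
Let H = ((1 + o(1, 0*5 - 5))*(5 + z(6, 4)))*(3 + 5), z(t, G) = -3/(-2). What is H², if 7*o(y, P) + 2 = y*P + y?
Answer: 2704/49 ≈ 55.184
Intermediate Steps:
z(t, G) = 3/2 (z(t, G) = -3*(-½) = 3/2)
o(y, P) = -2/7 + y/7 + P*y/7 (o(y, P) = -2/7 + (y*P + y)/7 = -2/7 + (P*y + y)/7 = -2/7 + (y + P*y)/7 = -2/7 + (y/7 + P*y/7) = -2/7 + y/7 + P*y/7)
H = 52/7 (H = ((1 + (-2/7 + (⅐)*1 + (⅐)*(0*5 - 5)*1))*(5 + 3/2))*(3 + 5) = ((1 + (-2/7 + ⅐ + (⅐)*(0 - 5)*1))*(13/2))*8 = ((1 + (-2/7 + ⅐ + (⅐)*(-5)*1))*(13/2))*8 = ((1 + (-2/7 + ⅐ - 5/7))*(13/2))*8 = ((1 - 6/7)*(13/2))*8 = ((⅐)*(13/2))*8 = (13/14)*8 = 52/7 ≈ 7.4286)
H² = (52/7)² = 2704/49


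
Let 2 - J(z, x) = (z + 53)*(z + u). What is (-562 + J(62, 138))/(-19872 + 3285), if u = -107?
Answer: -4615/16587 ≈ -0.27823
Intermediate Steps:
J(z, x) = 2 - (-107 + z)*(53 + z) (J(z, x) = 2 - (z + 53)*(z - 107) = 2 - (53 + z)*(-107 + z) = 2 - (-107 + z)*(53 + z))
(-562 + J(62, 138))/(-19872 + 3285) = (-562 + (5673 - 1*62² + 54*62))/(-19872 + 3285) = (-562 + (5673 - 1*3844 + 3348))/(-16587) = (-562 + (5673 - 3844 + 3348))*(-1/16587) = (-562 + 5177)*(-1/16587) = 4615*(-1/16587) = -4615/16587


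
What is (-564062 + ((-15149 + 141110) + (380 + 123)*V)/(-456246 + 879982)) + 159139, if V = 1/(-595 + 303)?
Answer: -50101455299667/123730912 ≈ -4.0492e+5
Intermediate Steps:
V = -1/292 (V = 1/(-292) = -1/292 ≈ -0.0034247)
(-564062 + ((-15149 + 141110) + (380 + 123)*V)/(-456246 + 879982)) + 159139 = (-564062 + ((-15149 + 141110) + (380 + 123)*(-1/292))/(-456246 + 879982)) + 159139 = (-564062 + (125961 + 503*(-1/292))/423736) + 159139 = (-564062 + (125961 - 503/292)*(1/423736)) + 159139 = (-564062 + (36780109/292)*(1/423736)) + 159139 = (-564062 + 36780109/123730912) + 159139 = -69791868904435/123730912 + 159139 = -50101455299667/123730912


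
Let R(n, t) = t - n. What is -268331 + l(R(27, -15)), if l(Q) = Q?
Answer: -268373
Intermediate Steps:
-268331 + l(R(27, -15)) = -268331 + (-15 - 1*27) = -268331 + (-15 - 27) = -268331 - 42 = -268373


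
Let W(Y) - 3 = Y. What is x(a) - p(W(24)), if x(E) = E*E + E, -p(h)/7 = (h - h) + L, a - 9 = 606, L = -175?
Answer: 377615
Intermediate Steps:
W(Y) = 3 + Y
a = 615 (a = 9 + 606 = 615)
p(h) = 1225 (p(h) = -7*((h - h) - 175) = -7*(0 - 175) = -7*(-175) = 1225)
x(E) = E + E² (x(E) = E² + E = E + E²)
x(a) - p(W(24)) = 615*(1 + 615) - 1*1225 = 615*616 - 1225 = 378840 - 1225 = 377615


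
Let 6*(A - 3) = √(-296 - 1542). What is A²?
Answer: -757/18 + I*√1838 ≈ -42.056 + 42.872*I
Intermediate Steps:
A = 3 + I*√1838/6 (A = 3 + √(-296 - 1542)/6 = 3 + √(-1838)/6 = 3 + (I*√1838)/6 = 3 + I*√1838/6 ≈ 3.0 + 7.1453*I)
A² = (3 + I*√1838/6)²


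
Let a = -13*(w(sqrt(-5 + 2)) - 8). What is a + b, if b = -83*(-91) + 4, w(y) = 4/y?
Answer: 7661 + 52*I*sqrt(3)/3 ≈ 7661.0 + 30.022*I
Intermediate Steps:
a = 104 + 52*I*sqrt(3)/3 (a = -13*(4/(sqrt(-5 + 2)) - 8) = -13*(4/(sqrt(-3)) - 8) = -13*(4/((I*sqrt(3))) - 8) = -13*(4*(-I*sqrt(3)/3) - 8) = -13*(-4*I*sqrt(3)/3 - 8) = -13*(-8 - 4*I*sqrt(3)/3) = 104 + 52*I*sqrt(3)/3 ≈ 104.0 + 30.022*I)
b = 7557 (b = 7553 + 4 = 7557)
a + b = (104 + 52*I*sqrt(3)/3) + 7557 = 7661 + 52*I*sqrt(3)/3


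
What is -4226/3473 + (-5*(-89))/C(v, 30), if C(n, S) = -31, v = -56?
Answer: -1676491/107663 ≈ -15.572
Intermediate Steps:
-4226/3473 + (-5*(-89))/C(v, 30) = -4226/3473 - 5*(-89)/(-31) = -4226*1/3473 + 445*(-1/31) = -4226/3473 - 445/31 = -1676491/107663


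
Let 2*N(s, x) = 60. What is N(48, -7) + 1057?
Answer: 1087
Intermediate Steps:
N(s, x) = 30 (N(s, x) = (1/2)*60 = 30)
N(48, -7) + 1057 = 30 + 1057 = 1087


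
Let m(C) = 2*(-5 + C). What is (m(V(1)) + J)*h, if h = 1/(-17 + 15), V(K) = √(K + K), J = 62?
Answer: -26 - √2 ≈ -27.414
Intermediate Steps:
V(K) = √2*√K (V(K) = √(2*K) = √2*√K)
h = -½ (h = 1/(-2) = -½ ≈ -0.50000)
m(C) = -10 + 2*C
(m(V(1)) + J)*h = ((-10 + 2*(√2*√1)) + 62)*(-½) = ((-10 + 2*(√2*1)) + 62)*(-½) = ((-10 + 2*√2) + 62)*(-½) = (52 + 2*√2)*(-½) = -26 - √2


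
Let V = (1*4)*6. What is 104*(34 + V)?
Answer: 6032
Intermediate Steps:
V = 24 (V = 4*6 = 24)
104*(34 + V) = 104*(34 + 24) = 104*58 = 6032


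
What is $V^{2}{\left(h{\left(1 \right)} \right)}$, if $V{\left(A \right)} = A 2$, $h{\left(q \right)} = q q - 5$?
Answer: $64$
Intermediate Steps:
$h{\left(q \right)} = -5 + q^{2}$ ($h{\left(q \right)} = q^{2} - 5 = -5 + q^{2}$)
$V{\left(A \right)} = 2 A$
$V^{2}{\left(h{\left(1 \right)} \right)} = \left(2 \left(-5 + 1^{2}\right)\right)^{2} = \left(2 \left(-5 + 1\right)\right)^{2} = \left(2 \left(-4\right)\right)^{2} = \left(-8\right)^{2} = 64$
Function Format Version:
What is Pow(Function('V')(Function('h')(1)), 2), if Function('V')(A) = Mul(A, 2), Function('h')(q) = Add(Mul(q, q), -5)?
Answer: 64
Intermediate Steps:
Function('h')(q) = Add(-5, Pow(q, 2)) (Function('h')(q) = Add(Pow(q, 2), -5) = Add(-5, Pow(q, 2)))
Function('V')(A) = Mul(2, A)
Pow(Function('V')(Function('h')(1)), 2) = Pow(Mul(2, Add(-5, Pow(1, 2))), 2) = Pow(Mul(2, Add(-5, 1)), 2) = Pow(Mul(2, -4), 2) = Pow(-8, 2) = 64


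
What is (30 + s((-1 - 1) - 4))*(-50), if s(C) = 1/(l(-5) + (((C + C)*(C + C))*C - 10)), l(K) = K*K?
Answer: -1273450/849 ≈ -1499.9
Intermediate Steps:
l(K) = K**2
s(C) = 1/(15 + 4*C**3) (s(C) = 1/((-5)**2 + (((C + C)*(C + C))*C - 10)) = 1/(25 + (((2*C)*(2*C))*C - 10)) = 1/(25 + ((4*C**2)*C - 10)) = 1/(25 + (4*C**3 - 10)) = 1/(25 + (-10 + 4*C**3)) = 1/(15 + 4*C**3))
(30 + s((-1 - 1) - 4))*(-50) = (30 + 1/(15 + 4*((-1 - 1) - 4)**3))*(-50) = (30 + 1/(15 + 4*(-2 - 4)**3))*(-50) = (30 + 1/(15 + 4*(-6)**3))*(-50) = (30 + 1/(15 + 4*(-216)))*(-50) = (30 + 1/(15 - 864))*(-50) = (30 + 1/(-849))*(-50) = (30 - 1/849)*(-50) = (25469/849)*(-50) = -1273450/849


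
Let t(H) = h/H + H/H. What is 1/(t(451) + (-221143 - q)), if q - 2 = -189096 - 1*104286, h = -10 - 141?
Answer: 451/32579187 ≈ 1.3843e-5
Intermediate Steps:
h = -151
q = -293380 (q = 2 + (-189096 - 1*104286) = 2 + (-189096 - 104286) = 2 - 293382 = -293380)
t(H) = 1 - 151/H (t(H) = -151/H + H/H = -151/H + 1 = 1 - 151/H)
1/(t(451) + (-221143 - q)) = 1/((-151 + 451)/451 + (-221143 - 1*(-293380))) = 1/((1/451)*300 + (-221143 + 293380)) = 1/(300/451 + 72237) = 1/(32579187/451) = 451/32579187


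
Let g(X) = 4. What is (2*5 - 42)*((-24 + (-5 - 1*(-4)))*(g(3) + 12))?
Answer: 12800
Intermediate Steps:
(2*5 - 42)*((-24 + (-5 - 1*(-4)))*(g(3) + 12)) = (2*5 - 42)*((-24 + (-5 - 1*(-4)))*(4 + 12)) = (10 - 42)*((-24 + (-5 + 4))*16) = -32*(-24 - 1)*16 = -(-800)*16 = -32*(-400) = 12800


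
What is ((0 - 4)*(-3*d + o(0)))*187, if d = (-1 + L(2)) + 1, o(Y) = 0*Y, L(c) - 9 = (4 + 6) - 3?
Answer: 35904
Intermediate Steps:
L(c) = 16 (L(c) = 9 + ((4 + 6) - 3) = 9 + (10 - 3) = 9 + 7 = 16)
o(Y) = 0
d = 16 (d = (-1 + 16) + 1 = 15 + 1 = 16)
((0 - 4)*(-3*d + o(0)))*187 = ((0 - 4)*(-3*16 + 0))*187 = -4*(-48 + 0)*187 = -4*(-48)*187 = 192*187 = 35904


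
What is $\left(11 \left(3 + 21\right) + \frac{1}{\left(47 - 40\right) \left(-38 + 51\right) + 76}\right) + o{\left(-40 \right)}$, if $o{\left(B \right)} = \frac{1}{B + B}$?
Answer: $\frac{3526953}{13360} \approx 263.99$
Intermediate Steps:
$o{\left(B \right)} = \frac{1}{2 B}$
$\left(11 \left(3 + 21\right) + \frac{1}{\left(47 - 40\right) \left(-38 + 51\right) + 76}\right) + o{\left(-40 \right)} = \left(11 \left(3 + 21\right) + \frac{1}{\left(47 - 40\right) \left(-38 + 51\right) + 76}\right) + \frac{1}{2 \left(-40\right)} = \left(11 \cdot 24 + \frac{1}{7 \cdot 13 + 76}\right) + \frac{1}{2} \left(- \frac{1}{40}\right) = \left(264 + \frac{1}{91 + 76}\right) - \frac{1}{80} = \left(264 + \frac{1}{167}\right) - \frac{1}{80} = \frac{44089}{167} - \frac{1}{80} = \frac{3526953}{13360}$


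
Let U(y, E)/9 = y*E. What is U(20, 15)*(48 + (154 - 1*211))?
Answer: -24300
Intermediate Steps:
U(y, E) = 9*E*y (U(y, E) = 9*(y*E) = 9*(E*y) = 9*E*y)
U(20, 15)*(48 + (154 - 1*211)) = (9*15*20)*(48 + (154 - 1*211)) = 2700*(48 + (154 - 211)) = 2700*(48 - 57) = 2700*(-9) = -24300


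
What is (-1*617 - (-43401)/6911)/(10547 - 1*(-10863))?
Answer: -2110343/73982255 ≈ -0.028525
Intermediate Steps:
(-1*617 - (-43401)/6911)/(10547 - 1*(-10863)) = (-617 - (-43401)/6911)/(10547 + 10863) = (-617 - 1*(-43401/6911))/21410 = (-617 + 43401/6911)*(1/21410) = -4220686/6911*1/21410 = -2110343/73982255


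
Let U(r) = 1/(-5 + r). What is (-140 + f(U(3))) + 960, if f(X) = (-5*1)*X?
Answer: 1645/2 ≈ 822.50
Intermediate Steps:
f(X) = -5*X
(-140 + f(U(3))) + 960 = (-140 - 5/(-5 + 3)) + 960 = (-140 - 5/(-2)) + 960 = (-140 - 5*(-½)) + 960 = (-140 + 5/2) + 960 = -275/2 + 960 = 1645/2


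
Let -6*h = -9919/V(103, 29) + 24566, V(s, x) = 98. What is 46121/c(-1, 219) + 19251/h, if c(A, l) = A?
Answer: -5266127477/114169 ≈ -46126.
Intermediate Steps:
h = -114169/28 (h = -(-9919/98 + 24566)/6 = -(-9919*1/98 + 24566)/6 = -(-1417/14 + 24566)/6 = -⅙*342507/14 = -114169/28 ≈ -4077.5)
46121/c(-1, 219) + 19251/h = 46121/(-1) + 19251/(-114169/28) = 46121*(-1) + 19251*(-28/114169) = -46121 - 539028/114169 = -5266127477/114169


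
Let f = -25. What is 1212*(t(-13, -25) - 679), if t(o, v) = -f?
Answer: -792648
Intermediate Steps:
t(o, v) = 25 (t(o, v) = -1*(-25) = 25)
1212*(t(-13, -25) - 679) = 1212*(25 - 679) = 1212*(-654) = -792648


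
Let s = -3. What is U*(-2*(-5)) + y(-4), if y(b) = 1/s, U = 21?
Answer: 629/3 ≈ 209.67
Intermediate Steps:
y(b) = -⅓ (y(b) = 1/(-3) = -⅓)
U*(-2*(-5)) + y(-4) = 21*(-2*(-5)) - ⅓ = 21*10 - ⅓ = 210 - ⅓ = 629/3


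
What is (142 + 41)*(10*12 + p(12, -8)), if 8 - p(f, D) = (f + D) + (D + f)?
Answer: 21960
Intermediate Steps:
p(f, D) = 8 - 2*D - 2*f (p(f, D) = 8 - ((f + D) + (D + f)) = 8 - ((D + f) + (D + f)) = 8 - (2*D + 2*f) = 8 + (-2*D - 2*f) = 8 - 2*D - 2*f)
(142 + 41)*(10*12 + p(12, -8)) = (142 + 41)*(10*12 + (8 - 2*(-8) - 2*12)) = 183*(120 + (8 + 16 - 24)) = 183*(120 + 0) = 183*120 = 21960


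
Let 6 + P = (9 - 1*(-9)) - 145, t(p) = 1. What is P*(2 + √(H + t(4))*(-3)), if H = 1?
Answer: -266 + 399*√2 ≈ 298.27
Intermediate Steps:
P = -133 (P = -6 + ((9 - 1*(-9)) - 145) = -6 + ((9 + 9) - 145) = -6 + (18 - 145) = -6 - 127 = -133)
P*(2 + √(H + t(4))*(-3)) = -133*(2 + √(1 + 1)*(-3)) = -133*(2 + √2*(-3)) = -133*(2 - 3*√2) = -266 + 399*√2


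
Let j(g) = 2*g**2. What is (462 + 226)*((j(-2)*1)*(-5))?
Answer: -27520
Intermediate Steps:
(462 + 226)*((j(-2)*1)*(-5)) = (462 + 226)*(((2*(-2)**2)*1)*(-5)) = 688*(((2*4)*1)*(-5)) = 688*((8*1)*(-5)) = 688*(8*(-5)) = 688*(-40) = -27520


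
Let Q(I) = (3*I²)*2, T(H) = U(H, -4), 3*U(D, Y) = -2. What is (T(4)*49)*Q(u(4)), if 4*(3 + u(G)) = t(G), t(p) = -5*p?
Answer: -12544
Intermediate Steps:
U(D, Y) = -⅔ (U(D, Y) = (⅓)*(-2) = -⅔)
T(H) = -⅔
u(G) = -3 - 5*G/4 (u(G) = -3 + (-5*G)/4 = -3 - 5*G/4)
Q(I) = 6*I²
(T(4)*49)*Q(u(4)) = (-⅔*49)*(6*(-3 - 5/4*4)²) = -196*(-3 - 5)² = -196*(-8)² = -196*64 = -98/3*384 = -12544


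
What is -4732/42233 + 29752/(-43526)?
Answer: -731240624/919116779 ≈ -0.79559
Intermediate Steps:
-4732/42233 + 29752/(-43526) = -4732*1/42233 + 29752*(-1/43526) = -4732/42233 - 14876/21763 = -731240624/919116779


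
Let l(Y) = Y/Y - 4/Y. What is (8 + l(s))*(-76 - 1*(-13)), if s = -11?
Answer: -6489/11 ≈ -589.91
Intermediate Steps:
l(Y) = 1 - 4/Y
(8 + l(s))*(-76 - 1*(-13)) = (8 + (-4 - 11)/(-11))*(-76 - 1*(-13)) = (8 - 1/11*(-15))*(-76 + 13) = (8 + 15/11)*(-63) = (103/11)*(-63) = -6489/11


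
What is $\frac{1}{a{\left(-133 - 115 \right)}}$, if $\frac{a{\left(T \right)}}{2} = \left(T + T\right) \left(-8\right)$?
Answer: $\frac{1}{7936} \approx 0.00012601$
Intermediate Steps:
$a{\left(T \right)} = - 32 T$ ($a{\left(T \right)} = 2 \left(T + T\right) \left(-8\right) = 2 \cdot 2 T \left(-8\right) = 2 \left(- 16 T\right) = - 32 T$)
$\frac{1}{a{\left(-133 - 115 \right)}} = \frac{1}{\left(-32\right) \left(-133 - 115\right)} = \frac{1}{\left(-32\right) \left(-248\right)} = \frac{1}{7936}$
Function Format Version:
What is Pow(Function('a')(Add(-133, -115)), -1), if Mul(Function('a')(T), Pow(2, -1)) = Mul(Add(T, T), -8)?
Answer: Rational(1, 7936) ≈ 0.00012601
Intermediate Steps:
Function('a')(T) = Mul(-32, T) (Function('a')(T) = Mul(2, Mul(Add(T, T), -8)) = Mul(2, Mul(Mul(2, T), -8)) = Mul(2, Mul(-16, T)) = Mul(-32, T))
Pow(Function('a')(Add(-133, -115)), -1) = Pow(Mul(-32, Add(-133, -115)), -1) = Pow(Mul(-32, -248), -1) = Pow(7936, -1) = Rational(1, 7936)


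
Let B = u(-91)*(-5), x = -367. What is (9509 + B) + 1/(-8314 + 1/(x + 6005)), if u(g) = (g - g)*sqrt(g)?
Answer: 445728007841/46874331 ≈ 9509.0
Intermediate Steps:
u(g) = 0 (u(g) = 0*sqrt(g) = 0)
B = 0 (B = 0*(-5) = 0)
(9509 + B) + 1/(-8314 + 1/(x + 6005)) = (9509 + 0) + 1/(-8314 + 1/(-367 + 6005)) = 9509 + 1/(-8314 + 1/5638) = 9509 + 1/(-46874331/5638) = 9509 - 5638/46874331 = 445728007841/46874331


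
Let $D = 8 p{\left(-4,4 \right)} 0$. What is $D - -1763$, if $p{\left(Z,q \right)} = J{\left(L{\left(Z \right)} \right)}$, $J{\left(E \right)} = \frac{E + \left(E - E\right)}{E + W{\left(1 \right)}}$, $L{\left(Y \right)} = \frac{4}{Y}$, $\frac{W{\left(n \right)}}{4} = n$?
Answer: $1763$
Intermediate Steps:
$W{\left(n \right)} = 4 n$
$J{\left(E \right)} = \frac{E}{4 + E}$ ($J{\left(E \right)} = \frac{E + \left(E - E\right)}{E + 4 \cdot 1} = \frac{E + 0}{E + 4} = \frac{E}{4 + E}$)
$p{\left(Z,q \right)} = \frac{4}{Z \left(4 + \frac{4}{Z}\right)}$ ($p{\left(Z,q \right)} = \frac{4 \frac{1}{Z}}{4 + \frac{4}{Z}} = \frac{4}{Z \left(4 + \frac{4}{Z}\right)}$)
$D = 0$ ($D = \frac{8}{1 - 4} \cdot 0 = \frac{8}{-3} \cdot 0 = 8 \left(- \frac{1}{3}\right) 0 = \left(- \frac{8}{3}\right) 0 = 0$)
$D - -1763 = 0 - -1763 = 0 + 1763 = 1763$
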